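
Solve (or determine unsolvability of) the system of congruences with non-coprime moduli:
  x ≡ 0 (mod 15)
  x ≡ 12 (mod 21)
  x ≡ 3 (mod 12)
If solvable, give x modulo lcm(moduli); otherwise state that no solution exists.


Moduli 15, 21, 12 are not pairwise coprime, so CRT works modulo lcm(m_i) when all pairwise compatibility conditions hold.
Pairwise compatibility: gcd(m_i, m_j) must divide a_i - a_j for every pair.
Merge one congruence at a time:
  Start: x ≡ 0 (mod 15).
  Combine with x ≡ 12 (mod 21): gcd(15, 21) = 3; 12 - 0 = 12, which IS divisible by 3, so compatible.
    Write x = 0 + 15·t and substitute into x ≡ 12 (mod 21): 15·t ≡ 12 − 0 = 12 (mod 21).
    Divide the congruence (and modulus) by g = 3: 5·t ≡ 4 (mod 7).
    The inverse of 5 mod 7 is 3 (since 5·3 = 15 = 2·7 + 1), so t ≡ 3·4 = 12 ≡ 5 (mod 7).
    Then x = 0 + 15·5 = 75, valid modulo lcm(15, 21) = 105: x ≡ 75 (mod 105).
  Combine with x ≡ 3 (mod 12): gcd(105, 12) = 3; 3 - 75 = -72, which IS divisible by 3, so compatible.
    Write x = 75 + 105·t and substitute into x ≡ 3 (mod 12): 105·t ≡ 3 − 75 = -72 (mod 12).
    Divide the congruence (and modulus) by g = 3: 35·t ≡ -24 (mod 4).
    Reduce coefficients mod 4: 3·t ≡ 0 (mod 4).
    The inverse of 3 mod 4 is 3 (since 3·3 = 9 = 2·4 + 1), so t ≡ 3·0 = 0 ≡ 0 (mod 4).
    Then x = 75 + 105·0 = 75, valid modulo lcm(105, 12) = 420: x ≡ 75 (mod 420).
Verify: 75 mod 15 = 0, 75 mod 21 = 12, 75 mod 12 = 3.

x ≡ 75 (mod 420).


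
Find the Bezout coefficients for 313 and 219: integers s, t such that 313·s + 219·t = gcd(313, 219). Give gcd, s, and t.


Euclidean algorithm on (313, 219) — divide until remainder is 0:
  313 = 1 · 219 + 94
  219 = 2 · 94 + 31
  94 = 3 · 31 + 1
  31 = 31 · 1 + 0
gcd(313, 219) = 1.
Track Bezout coefficients alongside the remainders: start with r₀ = 313 = a·1 + b·0 (s = 1, t = 0) and r₁ = 219 = a·0 + b·1 (s = 0, t = 1); each new remainder r_{k+1} = r_{k-1} − q_k·r_k inherits s_{k+1} = s_{k-1} − q_k·s_k, t_{k+1} = t_{k-1} − q_k·t_k, so r_k = a·s_k + b·t_k at every step:
  q = 1: r = 94, s = 1 − 1·0 = 1, t = 0 − 1·1 = -1  (check: 313·1 + 219·(-1) = 94)
  q = 2: r = 31, s = 0 − 2·1 = -2, t = 1 − 2·(-1) = 3  (check: 313·(-2) + 219·3 = 31)
  q = 3: r = 1, s = 1 − 3·(-2) = 7, t = -1 − 3·3 = -10  (check: 313·7 + 219·(-10) = 1)
The row with r = 1 (the gcd) gives the Bezout coefficients s = 7, t = -10.
Result: 313 · (7) + 219 · (-10) = 1.

gcd(313, 219) = 1; s = 7, t = -10 (check: 313·7 + 219·(-10) = 1).


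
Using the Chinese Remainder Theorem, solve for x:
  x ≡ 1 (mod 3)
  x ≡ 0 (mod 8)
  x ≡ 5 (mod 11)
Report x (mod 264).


Moduli 3, 8, 11 are pairwise coprime; by CRT there is a unique solution modulo M = 3 · 8 · 11 = 264.
Solve pairwise, accumulating the modulus:
  Start with x ≡ 1 (mod 3).
  Combine with x ≡ 0 (mod 8): since gcd(3, 8) = 1, we get a unique residue mod 24.
    Write x = 1 + 3·t and substitute into x ≡ 0 (mod 8): 3·t ≡ 0 − 1 = -1 (mod 8).
    Reduce coefficients mod 8: 3·t ≡ 7 (mod 8).
    The inverse of 3 mod 8 is 3 (since 3·3 = 9 = 1·8 + 1), so t ≡ 3·7 = 21 ≡ 5 (mod 8).
    Then x = 1 + 3·5 = 16, valid modulo lcm(3, 8) = 24: x ≡ 16 (mod 24).
  Combine with x ≡ 5 (mod 11): since gcd(24, 11) = 1, we get a unique residue mod 264.
    Write x = 16 + 24·t and substitute into x ≡ 5 (mod 11): 24·t ≡ 5 − 16 = -11 (mod 11).
    Reduce coefficients mod 11: 2·t ≡ 0 (mod 11).
    The inverse of 2 mod 11 is 6 (since 2·6 = 12 = 1·11 + 1), so t ≡ 6·0 = 0 ≡ 0 (mod 11).
    Then x = 16 + 24·0 = 16, valid modulo lcm(24, 11) = 264: x ≡ 16 (mod 264).
Verify: 16 mod 3 = 1 ✓, 16 mod 8 = 0 ✓, 16 mod 11 = 5 ✓.

x ≡ 16 (mod 264).


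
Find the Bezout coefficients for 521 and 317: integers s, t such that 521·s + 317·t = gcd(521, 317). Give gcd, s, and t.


Euclidean algorithm on (521, 317) — divide until remainder is 0:
  521 = 1 · 317 + 204
  317 = 1 · 204 + 113
  204 = 1 · 113 + 91
  113 = 1 · 91 + 22
  91 = 4 · 22 + 3
  22 = 7 · 3 + 1
  3 = 3 · 1 + 0
gcd(521, 317) = 1.
Track Bezout coefficients alongside the remainders: start with r₀ = 521 = a·1 + b·0 (s = 1, t = 0) and r₁ = 317 = a·0 + b·1 (s = 0, t = 1); each new remainder r_{k+1} = r_{k-1} − q_k·r_k inherits s_{k+1} = s_{k-1} − q_k·s_k, t_{k+1} = t_{k-1} − q_k·t_k, so r_k = a·s_k + b·t_k at every step:
  q = 1: r = 204, s = 1 − 1·0 = 1, t = 0 − 1·1 = -1  (check: 521·1 + 317·(-1) = 204)
  q = 1: r = 113, s = 0 − 1·1 = -1, t = 1 − 1·(-1) = 2  (check: 521·(-1) + 317·2 = 113)
  q = 1: r = 91, s = 1 − 1·(-1) = 2, t = -1 − 1·2 = -3  (check: 521·2 + 317·(-3) = 91)
  q = 1: r = 22, s = -1 − 1·2 = -3, t = 2 − 1·(-3) = 5  (check: 521·(-3) + 317·5 = 22)
  q = 4: r = 3, s = 2 − 4·(-3) = 14, t = -3 − 4·5 = -23  (check: 521·14 + 317·(-23) = 3)
  q = 7: r = 1, s = -3 − 7·14 = -101, t = 5 − 7·(-23) = 166  (check: 521·(-101) + 317·166 = 1)
The row with r = 1 (the gcd) gives the Bezout coefficients s = -101, t = 166.
Result: 521 · (-101) + 317 · (166) = 1.

gcd(521, 317) = 1; s = -101, t = 166 (check: 521·(-101) + 317·166 = 1).


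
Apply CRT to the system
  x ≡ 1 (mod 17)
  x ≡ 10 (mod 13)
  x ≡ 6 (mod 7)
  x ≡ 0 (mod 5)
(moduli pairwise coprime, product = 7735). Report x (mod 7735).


Product of moduli M = 17 · 13 · 7 · 5 = 7735.
Merge one congruence at a time:
  Start: x ≡ 1 (mod 17).
  Combine with x ≡ 10 (mod 13); new modulus lcm = 221.
    Write x = 1 + 17·t and substitute into x ≡ 10 (mod 13): 17·t ≡ 10 − 1 = 9 (mod 13).
    Reduce coefficients mod 13: 4·t ≡ 9 (mod 13).
    The inverse of 4 mod 13 is 10 (since 4·10 = 40 = 3·13 + 1), so t ≡ 10·9 = 90 ≡ 12 (mod 13).
    Then x = 1 + 17·12 = 205, valid modulo lcm(17, 13) = 221: x ≡ 205 (mod 221).
  Combine with x ≡ 6 (mod 7); new modulus lcm = 1547.
    Write x = 205 + 221·t and substitute into x ≡ 6 (mod 7): 221·t ≡ 6 − 205 = -199 (mod 7).
    Reduce coefficients mod 7: 4·t ≡ 4 (mod 7).
    The inverse of 4 mod 7 is 2 (since 4·2 = 8 = 1·7 + 1), so t ≡ 2·4 = 8 ≡ 1 (mod 7).
    Then x = 205 + 221·1 = 426, valid modulo lcm(221, 7) = 1547: x ≡ 426 (mod 1547).
  Combine with x ≡ 0 (mod 5); new modulus lcm = 7735.
    Write x = 426 + 1547·t and substitute into x ≡ 0 (mod 5): 1547·t ≡ 0 − 426 = -426 (mod 5).
    Reduce coefficients mod 5: 2·t ≡ 4 (mod 5).
    The inverse of 2 mod 5 is 3 (since 2·3 = 6 = 1·5 + 1), so t ≡ 3·4 = 12 ≡ 2 (mod 5).
    Then x = 426 + 1547·2 = 3520, valid modulo lcm(1547, 5) = 7735: x ≡ 3520 (mod 7735).
Verify against each original: 3520 mod 17 = 1, 3520 mod 13 = 10, 3520 mod 7 = 6, 3520 mod 5 = 0.

x ≡ 3520 (mod 7735).


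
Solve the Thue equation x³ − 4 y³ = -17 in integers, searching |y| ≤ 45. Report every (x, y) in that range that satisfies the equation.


The equation is x³ - 4y³ = -17. For fixed y, x³ = 4·y³ − 17, so a solution requires the RHS to be a perfect cube.
Strategy: iterate y from -45 to 45, compute RHS = 4·y³ − 17, and check whether it is a (positive or negative) perfect cube.
Check small values of y:
  y = 0: RHS = -17 is not a perfect cube.
  y = 1: RHS = -13 is not a perfect cube.
  y = -1: RHS = -21 is not a perfect cube.
  y = 2: RHS = 15 is not a perfect cube.
  y = -2: RHS = -49 is not a perfect cube.
  y = 3: RHS = 91 is not a perfect cube.
  y = -3: RHS = -125 = (-5)³ ⇒ x = -5 works.
Continuing the search up to |y| = 45 finds no further solutions beyond those listed.
Collected solutions: (-5, -3).

Solutions (with |y| ≤ 45): (-5, -3).


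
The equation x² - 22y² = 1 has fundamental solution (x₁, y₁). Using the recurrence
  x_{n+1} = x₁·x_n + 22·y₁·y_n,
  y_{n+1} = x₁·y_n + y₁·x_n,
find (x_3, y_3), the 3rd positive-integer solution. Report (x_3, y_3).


Step 1: Find the fundamental solution (x₁, y₁) of x² - 22y² = 1.
  Expand √22 as a continued fraction. a₀ = ⌊√22⌋ = 4; iterate m_{k+1} = d_k·a_k − m_k, d_{k+1} = (22 − m_{k+1}²)/d_k, a_{k+1} = ⌊(a₀ + m_{k+1})/d_{k+1}⌋ (starting m₀ = 0, d₀ = 1), with convergents p_k = a_k·p_{k-1} + p_{k-2}, q_k = a_k·q_{k-1} + q_{k-2} (p₋₁ = 1, q₋₁ = 0):
  k = 0: a₀ = 4; p₀/q₀ = 4/1; p₀² − 22·q₀² = 16 − 22 = -6.
  k = 1: m = 4, d = 6, a = ⌊(4 + 4)/6⌋ = 1; p/q = (1·4 + 1)/(1·1 + 0) = 5/1; p² − 22·q² = 25 − 22 = 3.
  k = 2: m = 2, d = 3, a = ⌊(4 + 2)/3⌋ = 2; p/q = (2·5 + 4)/(2·1 + 1) = 14/3; p² − 22·q² = 196 − 198 = -2.
  k = 3: m = 4, d = 2, a = ⌊(4 + 4)/2⌋ = 4; p/q = (4·14 + 5)/(4·3 + 1) = 61/13; p² − 22·q² = 3721 − 3718 = 3.
  k = 4: m = 4, d = 3, a = ⌊(4 + 4)/3⌋ = 2; p/q = (2·61 + 14)/(2·13 + 3) = 136/29; p² − 22·q² = 18496 − 18502 = -6.
  k = 5: m = 2, d = 6, a = ⌊(4 + 2)/6⌋ = 1; p/q = (1·136 + 61)/(1·29 + 13) = 197/42; p² − 22·q² = 38809 − 38808 = 1.
  The first convergent with p² − 22·q² = 1 gives the fundamental solution (x₁, y₁) = (197, 42).
Step 2: Apply the recurrence (x_{n+1}, y_{n+1}) = (x₁x_n + 22y₁y_n, x₁y_n + y₁x_n) repeatedly.
  From (x_1, y_1) = (197, 42): x_2 = 197·197 + 22·42·42 = 77617; y_2 = 197·42 + 42·197 = 16548.
  From (x_2, y_2) = (77617, 16548): x_3 = 197·77617 + 22·42·16548 = 30580901; y_3 = 197·16548 + 42·77617 = 6519870.
Step 3: Verify x_3² - 22·y_3² = 935191505971801 - 935191505971800 = 1 (should be 1). ✓

(x_1, y_1) = (197, 42); (x_3, y_3) = (30580901, 6519870).


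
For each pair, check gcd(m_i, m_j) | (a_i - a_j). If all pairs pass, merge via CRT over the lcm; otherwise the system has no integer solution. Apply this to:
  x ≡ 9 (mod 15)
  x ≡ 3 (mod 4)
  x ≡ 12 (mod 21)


Moduli 15, 4, 21 are not pairwise coprime, so CRT works modulo lcm(m_i) when all pairwise compatibility conditions hold.
Pairwise compatibility: gcd(m_i, m_j) must divide a_i - a_j for every pair.
Merge one congruence at a time:
  Start: x ≡ 9 (mod 15).
  Combine with x ≡ 3 (mod 4): gcd(15, 4) = 1; 3 - 9 = -6, which IS divisible by 1, so compatible.
    Write x = 9 + 15·t and substitute into x ≡ 3 (mod 4): 15·t ≡ 3 − 9 = -6 (mod 4).
    Reduce coefficients mod 4: 3·t ≡ 2 (mod 4).
    The inverse of 3 mod 4 is 3 (since 3·3 = 9 = 2·4 + 1), so t ≡ 3·2 = 6 ≡ 2 (mod 4).
    Then x = 9 + 15·2 = 39, valid modulo lcm(15, 4) = 60: x ≡ 39 (mod 60).
  Combine with x ≡ 12 (mod 21): gcd(60, 21) = 3; 12 - 39 = -27, which IS divisible by 3, so compatible.
    Write x = 39 + 60·t and substitute into x ≡ 12 (mod 21): 60·t ≡ 12 − 39 = -27 (mod 21).
    Divide the congruence (and modulus) by g = 3: 20·t ≡ -9 (mod 7).
    Reduce coefficients mod 7: 6·t ≡ 5 (mod 7).
    The inverse of 6 mod 7 is 6 (since 6·6 = 36 = 5·7 + 1), so t ≡ 6·5 = 30 ≡ 2 (mod 7).
    Then x = 39 + 60·2 = 159, valid modulo lcm(60, 21) = 420: x ≡ 159 (mod 420).
Verify: 159 mod 15 = 9, 159 mod 4 = 3, 159 mod 21 = 12.

x ≡ 159 (mod 420).


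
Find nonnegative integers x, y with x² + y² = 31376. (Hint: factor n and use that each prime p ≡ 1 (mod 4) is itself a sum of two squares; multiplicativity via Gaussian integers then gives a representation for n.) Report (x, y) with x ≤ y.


Step 1: Factor n = 31376 = 2^4 · 37 · 53.
Step 2: Check the mod-4 condition on each prime factor: 2 = 2 (special); 37 ≡ 1 (mod 4), exponent 1; 53 ≡ 1 (mod 4), exponent 1.
All primes ≡ 3 (mod 4) appear to even exponent (or don't appear), so by the two-squares theorem n IS expressible as a sum of two squares.
Step 3: Build a representation. Group n = k² · m with k = 4 and m = 37 · 53 = 1961 (a product of primes ≡ 1 (mod 4)); a representation of m scales to one of n via (k·x)² + (k·y)² = k²(x² + y²). Each prime p ≡ 1 (mod 4) is itself a sum of two squares; find a² by testing p − a² for a perfect square:
  37: 37 − 1² = 36 = 6² ⇒ 37 = 1² + 6².
  53: 53 − 1² = 52, 53 − 2² = 49 = 7² ⇒ 53 = 2² + 7².
  Combine using the Brahmagupta–Fibonacci identity (a² + b²)(c² + d²) = (ac − bd)² + (ad + bc)² = (ac + bd)² + (ad − bc)²:
  37 · 53 = 1961: from (1² + 6²)(2² + 7²), take (1·2 − 6·7, 1·7 + 6·2) = (2 − 42, 7 + 12) = (-40, 19); dropping signs (only squares matter) gives (40, 19); check 40² + 19² = 1600 + 361 = 1961 ✓.
  Scale by k = 4: (4·40, 4·19) = (160, 76).
Step 4: Order so x ≤ y and verify: 76² + 160² = 5776 + 25600 = 31376 = n. ✓

n = 31376 = 76² + 160² (one valid representation with x ≤ y).


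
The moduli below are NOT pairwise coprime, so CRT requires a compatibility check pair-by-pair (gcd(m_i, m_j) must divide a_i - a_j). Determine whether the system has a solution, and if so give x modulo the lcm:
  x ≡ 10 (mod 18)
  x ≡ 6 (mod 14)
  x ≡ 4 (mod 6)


Moduli 18, 14, 6 are not pairwise coprime, so CRT works modulo lcm(m_i) when all pairwise compatibility conditions hold.
Pairwise compatibility: gcd(m_i, m_j) must divide a_i - a_j for every pair.
Merge one congruence at a time:
  Start: x ≡ 10 (mod 18).
  Combine with x ≡ 6 (mod 14): gcd(18, 14) = 2; 6 - 10 = -4, which IS divisible by 2, so compatible.
    Write x = 10 + 18·t and substitute into x ≡ 6 (mod 14): 18·t ≡ 6 − 10 = -4 (mod 14).
    Divide the congruence (and modulus) by g = 2: 9·t ≡ -2 (mod 7).
    Reduce coefficients mod 7: 2·t ≡ 5 (mod 7).
    The inverse of 2 mod 7 is 4 (since 2·4 = 8 = 1·7 + 1), so t ≡ 4·5 = 20 ≡ 6 (mod 7).
    Then x = 10 + 18·6 = 118, valid modulo lcm(18, 14) = 126: x ≡ 118 (mod 126).
  Combine with x ≡ 4 (mod 6): gcd(126, 6) = 6; 4 - 118 = -114, which IS divisible by 6, so compatible.
    Write x = 118 + 126·t and substitute into x ≡ 4 (mod 6): 126·t ≡ 4 − 118 = -114 (mod 6).
    Divide the congruence (and modulus) by g = 6: 21·t ≡ -19 (mod 1).
    Modulo 1 every t works; take t = 0.
    Then x = 118 + 126·0 = 118, valid modulo lcm(126, 6) = 126: x ≡ 118 (mod 126).
Verify: 118 mod 18 = 10, 118 mod 14 = 6, 118 mod 6 = 4.

x ≡ 118 (mod 126).


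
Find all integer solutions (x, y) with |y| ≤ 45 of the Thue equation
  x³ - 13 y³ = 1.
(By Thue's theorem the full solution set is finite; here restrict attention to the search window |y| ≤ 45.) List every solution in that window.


The equation is x³ - 13y³ = 1. For fixed y, x³ = 13·y³ + 1, so a solution requires the RHS to be a perfect cube.
Strategy: iterate y from -45 to 45, compute RHS = 13·y³ + 1, and check whether it is a (positive or negative) perfect cube.
Check small values of y:
  y = 0: RHS = 1 = (1)³ ⇒ x = 1 works.
  y = 1: RHS = 14 is not a perfect cube.
  y = -1: RHS = -12 is not a perfect cube.
  y = 2: RHS = 105 is not a perfect cube.
  y = -2: RHS = -103 is not a perfect cube.
  y = 3: RHS = 352 is not a perfect cube.
  y = -3: RHS = -350 is not a perfect cube.
Continuing the search up to |y| = 45 finds no further solutions beyond those listed.
Collected solutions: (1, 0).

Solutions (with |y| ≤ 45): (1, 0).


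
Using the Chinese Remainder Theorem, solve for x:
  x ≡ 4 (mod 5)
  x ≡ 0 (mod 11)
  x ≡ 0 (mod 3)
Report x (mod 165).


Moduli 5, 11, 3 are pairwise coprime; by CRT there is a unique solution modulo M = 5 · 11 · 3 = 165.
Solve pairwise, accumulating the modulus:
  Start with x ≡ 4 (mod 5).
  Combine with x ≡ 0 (mod 11): since gcd(5, 11) = 1, we get a unique residue mod 55.
    Write x = 4 + 5·t and substitute into x ≡ 0 (mod 11): 5·t ≡ 0 − 4 = -4 (mod 11).
    Reduce coefficients mod 11: 5·t ≡ 7 (mod 11).
    The inverse of 5 mod 11 is 9 (since 5·9 = 45 = 4·11 + 1), so t ≡ 9·7 = 63 ≡ 8 (mod 11).
    Then x = 4 + 5·8 = 44, valid modulo lcm(5, 11) = 55: x ≡ 44 (mod 55).
  Combine with x ≡ 0 (mod 3): since gcd(55, 3) = 1, we get a unique residue mod 165.
    Write x = 44 + 55·t and substitute into x ≡ 0 (mod 3): 55·t ≡ 0 − 44 = -44 (mod 3).
    Reduce coefficients mod 3: 1·t ≡ 1 (mod 3).
    So t ≡ 1 (mod 3).
    Then x = 44 + 55·1 = 99, valid modulo lcm(55, 3) = 165: x ≡ 99 (mod 165).
Verify: 99 mod 5 = 4 ✓, 99 mod 11 = 0 ✓, 99 mod 3 = 0 ✓.

x ≡ 99 (mod 165).


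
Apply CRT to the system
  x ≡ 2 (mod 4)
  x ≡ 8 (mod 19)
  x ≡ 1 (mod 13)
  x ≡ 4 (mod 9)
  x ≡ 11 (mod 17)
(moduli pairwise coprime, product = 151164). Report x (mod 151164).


Product of moduli M = 4 · 19 · 13 · 9 · 17 = 151164.
Merge one congruence at a time:
  Start: x ≡ 2 (mod 4).
  Combine with x ≡ 8 (mod 19); new modulus lcm = 76.
    Write x = 2 + 4·t and substitute into x ≡ 8 (mod 19): 4·t ≡ 8 − 2 = 6 (mod 19).
    The inverse of 4 mod 19 is 5 (since 4·5 = 20 = 1·19 + 1), so t ≡ 5·6 = 30 ≡ 11 (mod 19).
    Then x = 2 + 4·11 = 46, valid modulo lcm(4, 19) = 76: x ≡ 46 (mod 76).
  Combine with x ≡ 1 (mod 13); new modulus lcm = 988.
    Write x = 46 + 76·t and substitute into x ≡ 1 (mod 13): 76·t ≡ 1 − 46 = -45 (mod 13).
    Reduce coefficients mod 13: 11·t ≡ 7 (mod 13).
    The inverse of 11 mod 13 is 6 (since 11·6 = 66 = 5·13 + 1), so t ≡ 6·7 = 42 ≡ 3 (mod 13).
    Then x = 46 + 76·3 = 274, valid modulo lcm(76, 13) = 988: x ≡ 274 (mod 988).
  Combine with x ≡ 4 (mod 9); new modulus lcm = 8892.
    Write x = 274 + 988·t and substitute into x ≡ 4 (mod 9): 988·t ≡ 4 − 274 = -270 (mod 9).
    Reduce coefficients mod 9: 7·t ≡ 0 (mod 9).
    The inverse of 7 mod 9 is 4 (since 7·4 = 28 = 3·9 + 1), so t ≡ 4·0 = 0 ≡ 0 (mod 9).
    Then x = 274 + 988·0 = 274, valid modulo lcm(988, 9) = 8892: x ≡ 274 (mod 8892).
  Combine with x ≡ 11 (mod 17); new modulus lcm = 151164.
    Write x = 274 + 8892·t and substitute into x ≡ 11 (mod 17): 8892·t ≡ 11 − 274 = -263 (mod 17).
    Reduce coefficients mod 17: 1·t ≡ 9 (mod 17).
    So t ≡ 9 (mod 17).
    Then x = 274 + 8892·9 = 80302, valid modulo lcm(8892, 17) = 151164: x ≡ 80302 (mod 151164).
Verify against each original: 80302 mod 4 = 2, 80302 mod 19 = 8, 80302 mod 13 = 1, 80302 mod 9 = 4, 80302 mod 17 = 11.

x ≡ 80302 (mod 151164).


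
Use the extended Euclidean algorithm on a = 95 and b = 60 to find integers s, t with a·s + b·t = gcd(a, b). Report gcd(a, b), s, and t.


Euclidean algorithm on (95, 60) — divide until remainder is 0:
  95 = 1 · 60 + 35
  60 = 1 · 35 + 25
  35 = 1 · 25 + 10
  25 = 2 · 10 + 5
  10 = 2 · 5 + 0
gcd(95, 60) = 5.
Track Bezout coefficients alongside the remainders: start with r₀ = 95 = a·1 + b·0 (s = 1, t = 0) and r₁ = 60 = a·0 + b·1 (s = 0, t = 1); each new remainder r_{k+1} = r_{k-1} − q_k·r_k inherits s_{k+1} = s_{k-1} − q_k·s_k, t_{k+1} = t_{k-1} − q_k·t_k, so r_k = a·s_k + b·t_k at every step:
  q = 1: r = 35, s = 1 − 1·0 = 1, t = 0 − 1·1 = -1  (check: 95·1 + 60·(-1) = 35)
  q = 1: r = 25, s = 0 − 1·1 = -1, t = 1 − 1·(-1) = 2  (check: 95·(-1) + 60·2 = 25)
  q = 1: r = 10, s = 1 − 1·(-1) = 2, t = -1 − 1·2 = -3  (check: 95·2 + 60·(-3) = 10)
  q = 2: r = 5, s = -1 − 2·2 = -5, t = 2 − 2·(-3) = 8  (check: 95·(-5) + 60·8 = 5)
The row with r = 5 (the gcd) gives the Bezout coefficients s = -5, t = 8.
Result: 95 · (-5) + 60 · (8) = 5.

gcd(95, 60) = 5; s = -5, t = 8 (check: 95·(-5) + 60·8 = 5).


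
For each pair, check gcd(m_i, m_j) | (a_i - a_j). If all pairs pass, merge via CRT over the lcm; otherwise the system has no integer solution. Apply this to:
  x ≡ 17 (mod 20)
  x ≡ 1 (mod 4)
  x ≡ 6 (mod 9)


Moduli 20, 4, 9 are not pairwise coprime, so CRT works modulo lcm(m_i) when all pairwise compatibility conditions hold.
Pairwise compatibility: gcd(m_i, m_j) must divide a_i - a_j for every pair.
Merge one congruence at a time:
  Start: x ≡ 17 (mod 20).
  Combine with x ≡ 1 (mod 4): gcd(20, 4) = 4; 1 - 17 = -16, which IS divisible by 4, so compatible.
    Write x = 17 + 20·t and substitute into x ≡ 1 (mod 4): 20·t ≡ 1 − 17 = -16 (mod 4).
    Divide the congruence (and modulus) by g = 4: 5·t ≡ -4 (mod 1).
    Modulo 1 every t works; take t = 0.
    Then x = 17 + 20·0 = 17, valid modulo lcm(20, 4) = 20: x ≡ 17 (mod 20).
  Combine with x ≡ 6 (mod 9): gcd(20, 9) = 1; 6 - 17 = -11, which IS divisible by 1, so compatible.
    Write x = 17 + 20·t and substitute into x ≡ 6 (mod 9): 20·t ≡ 6 − 17 = -11 (mod 9).
    Reduce coefficients mod 9: 2·t ≡ 7 (mod 9).
    The inverse of 2 mod 9 is 5 (since 2·5 = 10 = 1·9 + 1), so t ≡ 5·7 = 35 ≡ 8 (mod 9).
    Then x = 17 + 20·8 = 177, valid modulo lcm(20, 9) = 180: x ≡ 177 (mod 180).
Verify: 177 mod 20 = 17, 177 mod 4 = 1, 177 mod 9 = 6.

x ≡ 177 (mod 180).


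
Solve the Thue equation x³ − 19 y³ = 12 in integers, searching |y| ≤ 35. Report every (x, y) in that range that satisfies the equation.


The equation is x³ - 19y³ = 12. For fixed y, x³ = 19·y³ + 12, so a solution requires the RHS to be a perfect cube.
Strategy: iterate y from -35 to 35, compute RHS = 19·y³ + 12, and check whether it is a (positive or negative) perfect cube.
Check small values of y:
  y = 0: RHS = 12 is not a perfect cube.
  y = 1: RHS = 31 is not a perfect cube.
  y = -1: RHS = -7 is not a perfect cube.
  y = 2: RHS = 164 is not a perfect cube.
  y = -2: RHS = -140 is not a perfect cube.
  y = 3: RHS = 525 is not a perfect cube.
  y = -3: RHS = -501 is not a perfect cube.
Continuing the search up to |y| = 35 finds no solutions either.
No (x, y) in the scanned range satisfies the equation.

No integer solutions with |y| ≤ 35.


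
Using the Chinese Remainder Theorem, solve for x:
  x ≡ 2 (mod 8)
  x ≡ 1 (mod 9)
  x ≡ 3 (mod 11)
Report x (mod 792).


Moduli 8, 9, 11 are pairwise coprime; by CRT there is a unique solution modulo M = 8 · 9 · 11 = 792.
Solve pairwise, accumulating the modulus:
  Start with x ≡ 2 (mod 8).
  Combine with x ≡ 1 (mod 9): since gcd(8, 9) = 1, we get a unique residue mod 72.
    Write x = 2 + 8·t and substitute into x ≡ 1 (mod 9): 8·t ≡ 1 − 2 = -1 (mod 9).
    Reduce coefficients mod 9: 8·t ≡ 8 (mod 9).
    The inverse of 8 mod 9 is 8 (since 8·8 = 64 = 7·9 + 1), so t ≡ 8·8 = 64 ≡ 1 (mod 9).
    Then x = 2 + 8·1 = 10, valid modulo lcm(8, 9) = 72: x ≡ 10 (mod 72).
  Combine with x ≡ 3 (mod 11): since gcd(72, 11) = 1, we get a unique residue mod 792.
    Write x = 10 + 72·t and substitute into x ≡ 3 (mod 11): 72·t ≡ 3 − 10 = -7 (mod 11).
    Reduce coefficients mod 11: 6·t ≡ 4 (mod 11).
    The inverse of 6 mod 11 is 2 (since 6·2 = 12 = 1·11 + 1), so t ≡ 2·4 = 8 ≡ 8 (mod 11).
    Then x = 10 + 72·8 = 586, valid modulo lcm(72, 11) = 792: x ≡ 586 (mod 792).
Verify: 586 mod 8 = 2 ✓, 586 mod 9 = 1 ✓, 586 mod 11 = 3 ✓.

x ≡ 586 (mod 792).


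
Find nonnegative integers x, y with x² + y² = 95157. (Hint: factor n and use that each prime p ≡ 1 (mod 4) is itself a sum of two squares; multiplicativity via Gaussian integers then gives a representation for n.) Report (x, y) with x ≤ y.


Step 1: Factor n = 95157 = 3^2 · 97 · 109.
Step 2: Check the mod-4 condition on each prime factor: 3 ≡ 3 (mod 4), exponent 2 (must be even); 97 ≡ 1 (mod 4), exponent 1; 109 ≡ 1 (mod 4), exponent 1.
All primes ≡ 3 (mod 4) appear to even exponent (or don't appear), so by the two-squares theorem n IS expressible as a sum of two squares.
Step 3: Build a representation. Group n = k² · m with k = 3 and m = 97 · 109 = 10573 (a product of primes ≡ 1 (mod 4)); a representation of m scales to one of n via (k·x)² + (k·y)² = k²(x² + y²). Each prime p ≡ 1 (mod 4) is itself a sum of two squares; find a² by testing p − a² for a perfect square:
  97: 97 − 1² = 96, 97 − 2² = 93, 97 − 3² = 88, 97 − 4² = 81 = 9² ⇒ 97 = 4² + 9².
  109: 109 − 1² = 108, 109 − 2² = 105, 109 − 3² = 100 = 10² ⇒ 109 = 3² + 10².
  Combine using the Brahmagupta–Fibonacci identity (a² + b²)(c² + d²) = (ac − bd)² + (ad + bc)² = (ac + bd)² + (ad − bc)²:
  97 · 109 = 10573: from (4² + 9²)(3² + 10²), take (4·3 − 9·10, 4·10 + 9·3) = (12 − 90, 40 + 27) = (-78, 67); dropping signs (only squares matter) gives (78, 67); check 78² + 67² = 6084 + 4489 = 10573 ✓.
  Scale by k = 3: (3·78, 3·67) = (234, 201).
Step 4: Order so x ≤ y and verify: 201² + 234² = 40401 + 54756 = 95157 = n. ✓

n = 95157 = 201² + 234² (one valid representation with x ≤ y).


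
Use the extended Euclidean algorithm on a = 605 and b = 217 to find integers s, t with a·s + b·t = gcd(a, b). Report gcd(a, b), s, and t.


Euclidean algorithm on (605, 217) — divide until remainder is 0:
  605 = 2 · 217 + 171
  217 = 1 · 171 + 46
  171 = 3 · 46 + 33
  46 = 1 · 33 + 13
  33 = 2 · 13 + 7
  13 = 1 · 7 + 6
  7 = 1 · 6 + 1
  6 = 6 · 1 + 0
gcd(605, 217) = 1.
Track Bezout coefficients alongside the remainders: start with r₀ = 605 = a·1 + b·0 (s = 1, t = 0) and r₁ = 217 = a·0 + b·1 (s = 0, t = 1); each new remainder r_{k+1} = r_{k-1} − q_k·r_k inherits s_{k+1} = s_{k-1} − q_k·s_k, t_{k+1} = t_{k-1} − q_k·t_k, so r_k = a·s_k + b·t_k at every step:
  q = 2: r = 171, s = 1 − 2·0 = 1, t = 0 − 2·1 = -2  (check: 605·1 + 217·(-2) = 171)
  q = 1: r = 46, s = 0 − 1·1 = -1, t = 1 − 1·(-2) = 3  (check: 605·(-1) + 217·3 = 46)
  q = 3: r = 33, s = 1 − 3·(-1) = 4, t = -2 − 3·3 = -11  (check: 605·4 + 217·(-11) = 33)
  q = 1: r = 13, s = -1 − 1·4 = -5, t = 3 − 1·(-11) = 14  (check: 605·(-5) + 217·14 = 13)
  q = 2: r = 7, s = 4 − 2·(-5) = 14, t = -11 − 2·14 = -39  (check: 605·14 + 217·(-39) = 7)
  q = 1: r = 6, s = -5 − 1·14 = -19, t = 14 − 1·(-39) = 53  (check: 605·(-19) + 217·53 = 6)
  q = 1: r = 1, s = 14 − 1·(-19) = 33, t = -39 − 1·53 = -92  (check: 605·33 + 217·(-92) = 1)
The row with r = 1 (the gcd) gives the Bezout coefficients s = 33, t = -92.
Result: 605 · (33) + 217 · (-92) = 1.

gcd(605, 217) = 1; s = 33, t = -92 (check: 605·33 + 217·(-92) = 1).


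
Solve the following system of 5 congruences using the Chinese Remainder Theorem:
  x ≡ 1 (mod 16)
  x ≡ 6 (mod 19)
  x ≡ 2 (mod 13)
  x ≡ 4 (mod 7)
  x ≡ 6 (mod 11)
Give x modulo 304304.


Product of moduli M = 16 · 19 · 13 · 7 · 11 = 304304.
Merge one congruence at a time:
  Start: x ≡ 1 (mod 16).
  Combine with x ≡ 6 (mod 19); new modulus lcm = 304.
    Write x = 1 + 16·t and substitute into x ≡ 6 (mod 19): 16·t ≡ 6 − 1 = 5 (mod 19).
    The inverse of 16 mod 19 is 6 (since 16·6 = 96 = 5·19 + 1), so t ≡ 6·5 = 30 ≡ 11 (mod 19).
    Then x = 1 + 16·11 = 177, valid modulo lcm(16, 19) = 304: x ≡ 177 (mod 304).
  Combine with x ≡ 2 (mod 13); new modulus lcm = 3952.
    Write x = 177 + 304·t and substitute into x ≡ 2 (mod 13): 304·t ≡ 2 − 177 = -175 (mod 13).
    Reduce coefficients mod 13: 5·t ≡ 7 (mod 13).
    The inverse of 5 mod 13 is 8 (since 5·8 = 40 = 3·13 + 1), so t ≡ 8·7 = 56 ≡ 4 (mod 13).
    Then x = 177 + 304·4 = 1393, valid modulo lcm(304, 13) = 3952: x ≡ 1393 (mod 3952).
  Combine with x ≡ 4 (mod 7); new modulus lcm = 27664.
    Write x = 1393 + 3952·t and substitute into x ≡ 4 (mod 7): 3952·t ≡ 4 − 1393 = -1389 (mod 7).
    Reduce coefficients mod 7: 4·t ≡ 4 (mod 7).
    The inverse of 4 mod 7 is 2 (since 4·2 = 8 = 1·7 + 1), so t ≡ 2·4 = 8 ≡ 1 (mod 7).
    Then x = 1393 + 3952·1 = 5345, valid modulo lcm(3952, 7) = 27664: x ≡ 5345 (mod 27664).
  Combine with x ≡ 6 (mod 11); new modulus lcm = 304304.
    Write x = 5345 + 27664·t and substitute into x ≡ 6 (mod 11): 27664·t ≡ 6 − 5345 = -5339 (mod 11).
    Reduce coefficients mod 11: 10·t ≡ 7 (mod 11).
    The inverse of 10 mod 11 is 10 (since 10·10 = 100 = 9·11 + 1), so t ≡ 10·7 = 70 ≡ 4 (mod 11).
    Then x = 5345 + 27664·4 = 116001, valid modulo lcm(27664, 11) = 304304: x ≡ 116001 (mod 304304).
Verify against each original: 116001 mod 16 = 1, 116001 mod 19 = 6, 116001 mod 13 = 2, 116001 mod 7 = 4, 116001 mod 11 = 6.

x ≡ 116001 (mod 304304).


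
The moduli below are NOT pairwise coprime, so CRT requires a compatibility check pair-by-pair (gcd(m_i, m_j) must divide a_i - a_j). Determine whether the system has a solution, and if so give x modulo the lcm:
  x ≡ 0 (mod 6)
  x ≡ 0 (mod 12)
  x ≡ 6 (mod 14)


Moduli 6, 12, 14 are not pairwise coprime, so CRT works modulo lcm(m_i) when all pairwise compatibility conditions hold.
Pairwise compatibility: gcd(m_i, m_j) must divide a_i - a_j for every pair.
Merge one congruence at a time:
  Start: x ≡ 0 (mod 6).
  Combine with x ≡ 0 (mod 12): gcd(6, 12) = 6; 0 - 0 = 0, which IS divisible by 6, so compatible.
    Write x = 0 + 6·t and substitute into x ≡ 0 (mod 12): 6·t ≡ 0 − 0 = 0 (mod 12).
    Divide the congruence (and modulus) by g = 6: 1·t ≡ 0 (mod 2).
    So t ≡ 0 (mod 2).
    Then x = 0 + 6·0 = 0, valid modulo lcm(6, 12) = 12: x ≡ 0 (mod 12).
  Combine with x ≡ 6 (mod 14): gcd(12, 14) = 2; 6 - 0 = 6, which IS divisible by 2, so compatible.
    Write x = 0 + 12·t and substitute into x ≡ 6 (mod 14): 12·t ≡ 6 − 0 = 6 (mod 14).
    Divide the congruence (and modulus) by g = 2: 6·t ≡ 3 (mod 7).
    The inverse of 6 mod 7 is 6 (since 6·6 = 36 = 5·7 + 1), so t ≡ 6·3 = 18 ≡ 4 (mod 7).
    Then x = 0 + 12·4 = 48, valid modulo lcm(12, 14) = 84: x ≡ 48 (mod 84).
Verify: 48 mod 6 = 0, 48 mod 12 = 0, 48 mod 14 = 6.

x ≡ 48 (mod 84).


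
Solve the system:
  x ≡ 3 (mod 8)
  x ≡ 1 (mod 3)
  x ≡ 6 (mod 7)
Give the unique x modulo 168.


Moduli 8, 3, 7 are pairwise coprime; by CRT there is a unique solution modulo M = 8 · 3 · 7 = 168.
Solve pairwise, accumulating the modulus:
  Start with x ≡ 3 (mod 8).
  Combine with x ≡ 1 (mod 3): since gcd(8, 3) = 1, we get a unique residue mod 24.
    Write x = 3 + 8·t and substitute into x ≡ 1 (mod 3): 8·t ≡ 1 − 3 = -2 (mod 3).
    Reduce coefficients mod 3: 2·t ≡ 1 (mod 3).
    The inverse of 2 mod 3 is 2 (since 2·2 = 4 = 1·3 + 1), so t ≡ 2·1 = 2 ≡ 2 (mod 3).
    Then x = 3 + 8·2 = 19, valid modulo lcm(8, 3) = 24: x ≡ 19 (mod 24).
  Combine with x ≡ 6 (mod 7): since gcd(24, 7) = 1, we get a unique residue mod 168.
    Write x = 19 + 24·t and substitute into x ≡ 6 (mod 7): 24·t ≡ 6 − 19 = -13 (mod 7).
    Reduce coefficients mod 7: 3·t ≡ 1 (mod 7).
    The inverse of 3 mod 7 is 5 (since 3·5 = 15 = 2·7 + 1), so t ≡ 5·1 = 5 ≡ 5 (mod 7).
    Then x = 19 + 24·5 = 139, valid modulo lcm(24, 7) = 168: x ≡ 139 (mod 168).
Verify: 139 mod 8 = 3 ✓, 139 mod 3 = 1 ✓, 139 mod 7 = 6 ✓.

x ≡ 139 (mod 168).


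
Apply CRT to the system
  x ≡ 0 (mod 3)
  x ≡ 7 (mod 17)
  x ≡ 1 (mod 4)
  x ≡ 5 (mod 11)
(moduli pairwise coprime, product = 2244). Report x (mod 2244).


Product of moduli M = 3 · 17 · 4 · 11 = 2244.
Merge one congruence at a time:
  Start: x ≡ 0 (mod 3).
  Combine with x ≡ 7 (mod 17); new modulus lcm = 51.
    Write x = 0 + 3·t and substitute into x ≡ 7 (mod 17): 3·t ≡ 7 − 0 = 7 (mod 17).
    The inverse of 3 mod 17 is 6 (since 3·6 = 18 = 1·17 + 1), so t ≡ 6·7 = 42 ≡ 8 (mod 17).
    Then x = 0 + 3·8 = 24, valid modulo lcm(3, 17) = 51: x ≡ 24 (mod 51).
  Combine with x ≡ 1 (mod 4); new modulus lcm = 204.
    Write x = 24 + 51·t and substitute into x ≡ 1 (mod 4): 51·t ≡ 1 − 24 = -23 (mod 4).
    Reduce coefficients mod 4: 3·t ≡ 1 (mod 4).
    The inverse of 3 mod 4 is 3 (since 3·3 = 9 = 2·4 + 1), so t ≡ 3·1 = 3 ≡ 3 (mod 4).
    Then x = 24 + 51·3 = 177, valid modulo lcm(51, 4) = 204: x ≡ 177 (mod 204).
  Combine with x ≡ 5 (mod 11); new modulus lcm = 2244.
    Write x = 177 + 204·t and substitute into x ≡ 5 (mod 11): 204·t ≡ 5 − 177 = -172 (mod 11).
    Reduce coefficients mod 11: 6·t ≡ 4 (mod 11).
    The inverse of 6 mod 11 is 2 (since 6·2 = 12 = 1·11 + 1), so t ≡ 2·4 = 8 ≡ 8 (mod 11).
    Then x = 177 + 204·8 = 1809, valid modulo lcm(204, 11) = 2244: x ≡ 1809 (mod 2244).
Verify against each original: 1809 mod 3 = 0, 1809 mod 17 = 7, 1809 mod 4 = 1, 1809 mod 11 = 5.

x ≡ 1809 (mod 2244).


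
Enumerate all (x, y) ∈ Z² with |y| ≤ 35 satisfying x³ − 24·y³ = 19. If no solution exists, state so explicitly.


The equation is x³ - 24y³ = 19. For fixed y, x³ = 24·y³ + 19, so a solution requires the RHS to be a perfect cube.
Strategy: iterate y from -35 to 35, compute RHS = 24·y³ + 19, and check whether it is a (positive or negative) perfect cube.
Check small values of y:
  y = 0: RHS = 19 is not a perfect cube.
  y = 1: RHS = 43 is not a perfect cube.
  y = -1: RHS = -5 is not a perfect cube.
  y = 2: RHS = 211 is not a perfect cube.
  y = -2: RHS = -173 is not a perfect cube.
  y = 3: RHS = 667 is not a perfect cube.
  y = -3: RHS = -629 is not a perfect cube.
Continuing the search up to |y| = 35 finds no solutions either.
No (x, y) in the scanned range satisfies the equation.

No integer solutions with |y| ≤ 35.


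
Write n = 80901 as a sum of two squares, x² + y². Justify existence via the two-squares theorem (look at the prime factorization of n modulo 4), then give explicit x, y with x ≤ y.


Step 1: Factor n = 80901 = 3^2 · 89 · 101.
Step 2: Check the mod-4 condition on each prime factor: 3 ≡ 3 (mod 4), exponent 2 (must be even); 89 ≡ 1 (mod 4), exponent 1; 101 ≡ 1 (mod 4), exponent 1.
All primes ≡ 3 (mod 4) appear to even exponent (or don't appear), so by the two-squares theorem n IS expressible as a sum of two squares.
Step 3: Build a representation. Group n = k² · m with k = 3 and m = 89 · 101 = 8989 (a product of primes ≡ 1 (mod 4)); a representation of m scales to one of n via (k·x)² + (k·y)² = k²(x² + y²). Each prime p ≡ 1 (mod 4) is itself a sum of two squares; find a² by testing p − a² for a perfect square:
  89: 89 − 1² = 88, 89 − 2² = 85, 89 − 3² = 80, 89 − 4² = 73, 89 − 5² = 64 = 8² ⇒ 89 = 5² + 8².
  101: 101 − 1² = 100 = 10² ⇒ 101 = 1² + 10².
  Combine using the Brahmagupta–Fibonacci identity (a² + b²)(c² + d²) = (ac − bd)² + (ad + bc)² = (ac + bd)² + (ad − bc)²:
  89 · 101 = 8989: from (5² + 8²)(1² + 10²), take (5·1 − 8·10, 5·10 + 8·1) = (5 − 80, 50 + 8) = (-75, 58); dropping signs (only squares matter) gives (75, 58); check 75² + 58² = 5625 + 3364 = 8989 ✓.
  Scale by k = 3: (3·75, 3·58) = (225, 174).
Step 4: Order so x ≤ y and verify: 174² + 225² = 30276 + 50625 = 80901 = n. ✓

n = 80901 = 174² + 225² (one valid representation with x ≤ y).


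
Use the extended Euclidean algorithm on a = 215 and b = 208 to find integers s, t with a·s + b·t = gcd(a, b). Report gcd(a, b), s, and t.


Euclidean algorithm on (215, 208) — divide until remainder is 0:
  215 = 1 · 208 + 7
  208 = 29 · 7 + 5
  7 = 1 · 5 + 2
  5 = 2 · 2 + 1
  2 = 2 · 1 + 0
gcd(215, 208) = 1.
Track Bezout coefficients alongside the remainders: start with r₀ = 215 = a·1 + b·0 (s = 1, t = 0) and r₁ = 208 = a·0 + b·1 (s = 0, t = 1); each new remainder r_{k+1} = r_{k-1} − q_k·r_k inherits s_{k+1} = s_{k-1} − q_k·s_k, t_{k+1} = t_{k-1} − q_k·t_k, so r_k = a·s_k + b·t_k at every step:
  q = 1: r = 7, s = 1 − 1·0 = 1, t = 0 − 1·1 = -1  (check: 215·1 + 208·(-1) = 7)
  q = 29: r = 5, s = 0 − 29·1 = -29, t = 1 − 29·(-1) = 30  (check: 215·(-29) + 208·30 = 5)
  q = 1: r = 2, s = 1 − 1·(-29) = 30, t = -1 − 1·30 = -31  (check: 215·30 + 208·(-31) = 2)
  q = 2: r = 1, s = -29 − 2·30 = -89, t = 30 − 2·(-31) = 92  (check: 215·(-89) + 208·92 = 1)
The row with r = 1 (the gcd) gives the Bezout coefficients s = -89, t = 92.
Result: 215 · (-89) + 208 · (92) = 1.

gcd(215, 208) = 1; s = -89, t = 92 (check: 215·(-89) + 208·92 = 1).


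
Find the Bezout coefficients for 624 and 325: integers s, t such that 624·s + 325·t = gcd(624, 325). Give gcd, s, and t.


Euclidean algorithm on (624, 325) — divide until remainder is 0:
  624 = 1 · 325 + 299
  325 = 1 · 299 + 26
  299 = 11 · 26 + 13
  26 = 2 · 13 + 0
gcd(624, 325) = 13.
Track Bezout coefficients alongside the remainders: start with r₀ = 624 = a·1 + b·0 (s = 1, t = 0) and r₁ = 325 = a·0 + b·1 (s = 0, t = 1); each new remainder r_{k+1} = r_{k-1} − q_k·r_k inherits s_{k+1} = s_{k-1} − q_k·s_k, t_{k+1} = t_{k-1} − q_k·t_k, so r_k = a·s_k + b·t_k at every step:
  q = 1: r = 299, s = 1 − 1·0 = 1, t = 0 − 1·1 = -1  (check: 624·1 + 325·(-1) = 299)
  q = 1: r = 26, s = 0 − 1·1 = -1, t = 1 − 1·(-1) = 2  (check: 624·(-1) + 325·2 = 26)
  q = 11: r = 13, s = 1 − 11·(-1) = 12, t = -1 − 11·2 = -23  (check: 624·12 + 325·(-23) = 13)
The row with r = 13 (the gcd) gives the Bezout coefficients s = 12, t = -23.
Result: 624 · (12) + 325 · (-23) = 13.

gcd(624, 325) = 13; s = 12, t = -23 (check: 624·12 + 325·(-23) = 13).


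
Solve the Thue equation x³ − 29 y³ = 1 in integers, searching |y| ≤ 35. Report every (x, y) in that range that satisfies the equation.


The equation is x³ - 29y³ = 1. For fixed y, x³ = 29·y³ + 1, so a solution requires the RHS to be a perfect cube.
Strategy: iterate y from -35 to 35, compute RHS = 29·y³ + 1, and check whether it is a (positive or negative) perfect cube.
Check small values of y:
  y = 0: RHS = 1 = (1)³ ⇒ x = 1 works.
  y = 1: RHS = 30 is not a perfect cube.
  y = -1: RHS = -28 is not a perfect cube.
  y = 2: RHS = 233 is not a perfect cube.
  y = -2: RHS = -231 is not a perfect cube.
  y = 3: RHS = 784 is not a perfect cube.
  y = -3: RHS = -782 is not a perfect cube.
Continuing the search up to |y| = 35 finds no further solutions beyond those listed.
Collected solutions: (1, 0).

Solutions (with |y| ≤ 35): (1, 0).


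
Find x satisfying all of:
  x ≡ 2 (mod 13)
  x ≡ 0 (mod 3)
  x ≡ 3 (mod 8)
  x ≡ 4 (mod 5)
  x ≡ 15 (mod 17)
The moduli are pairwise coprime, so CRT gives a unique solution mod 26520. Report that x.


Product of moduli M = 13 · 3 · 8 · 5 · 17 = 26520.
Merge one congruence at a time:
  Start: x ≡ 2 (mod 13).
  Combine with x ≡ 0 (mod 3); new modulus lcm = 39.
    Write x = 2 + 13·t and substitute into x ≡ 0 (mod 3): 13·t ≡ 0 − 2 = -2 (mod 3).
    Reduce coefficients mod 3: 1·t ≡ 1 (mod 3).
    So t ≡ 1 (mod 3).
    Then x = 2 + 13·1 = 15, valid modulo lcm(13, 3) = 39: x ≡ 15 (mod 39).
  Combine with x ≡ 3 (mod 8); new modulus lcm = 312.
    Write x = 15 + 39·t and substitute into x ≡ 3 (mod 8): 39·t ≡ 3 − 15 = -12 (mod 8).
    Reduce coefficients mod 8: 7·t ≡ 4 (mod 8).
    The inverse of 7 mod 8 is 7 (since 7·7 = 49 = 6·8 + 1), so t ≡ 7·4 = 28 ≡ 4 (mod 8).
    Then x = 15 + 39·4 = 171, valid modulo lcm(39, 8) = 312: x ≡ 171 (mod 312).
  Combine with x ≡ 4 (mod 5); new modulus lcm = 1560.
    Write x = 171 + 312·t and substitute into x ≡ 4 (mod 5): 312·t ≡ 4 − 171 = -167 (mod 5).
    Reduce coefficients mod 5: 2·t ≡ 3 (mod 5).
    The inverse of 2 mod 5 is 3 (since 2·3 = 6 = 1·5 + 1), so t ≡ 3·3 = 9 ≡ 4 (mod 5).
    Then x = 171 + 312·4 = 1419, valid modulo lcm(312, 5) = 1560: x ≡ 1419 (mod 1560).
  Combine with x ≡ 15 (mod 17); new modulus lcm = 26520.
    Write x = 1419 + 1560·t and substitute into x ≡ 15 (mod 17): 1560·t ≡ 15 − 1419 = -1404 (mod 17).
    Reduce coefficients mod 17: 13·t ≡ 7 (mod 17).
    The inverse of 13 mod 17 is 4 (since 13·4 = 52 = 3·17 + 1), so t ≡ 4·7 = 28 ≡ 11 (mod 17).
    Then x = 1419 + 1560·11 = 18579, valid modulo lcm(1560, 17) = 26520: x ≡ 18579 (mod 26520).
Verify against each original: 18579 mod 13 = 2, 18579 mod 3 = 0, 18579 mod 8 = 3, 18579 mod 5 = 4, 18579 mod 17 = 15.

x ≡ 18579 (mod 26520).


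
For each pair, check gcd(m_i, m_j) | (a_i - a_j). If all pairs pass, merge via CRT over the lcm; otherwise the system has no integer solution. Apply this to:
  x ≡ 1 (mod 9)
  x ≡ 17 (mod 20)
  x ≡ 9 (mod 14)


Moduli 9, 20, 14 are not pairwise coprime, so CRT works modulo lcm(m_i) when all pairwise compatibility conditions hold.
Pairwise compatibility: gcd(m_i, m_j) must divide a_i - a_j for every pair.
Merge one congruence at a time:
  Start: x ≡ 1 (mod 9).
  Combine with x ≡ 17 (mod 20): gcd(9, 20) = 1; 17 - 1 = 16, which IS divisible by 1, so compatible.
    Write x = 1 + 9·t and substitute into x ≡ 17 (mod 20): 9·t ≡ 17 − 1 = 16 (mod 20).
    The inverse of 9 mod 20 is 9 (since 9·9 = 81 = 4·20 + 1), so t ≡ 9·16 = 144 ≡ 4 (mod 20).
    Then x = 1 + 9·4 = 37, valid modulo lcm(9, 20) = 180: x ≡ 37 (mod 180).
  Combine with x ≡ 9 (mod 14): gcd(180, 14) = 2; 9 - 37 = -28, which IS divisible by 2, so compatible.
    Write x = 37 + 180·t and substitute into x ≡ 9 (mod 14): 180·t ≡ 9 − 37 = -28 (mod 14).
    Divide the congruence (and modulus) by g = 2: 90·t ≡ -14 (mod 7).
    Reduce coefficients mod 7: 6·t ≡ 0 (mod 7).
    The inverse of 6 mod 7 is 6 (since 6·6 = 36 = 5·7 + 1), so t ≡ 6·0 = 0 ≡ 0 (mod 7).
    Then x = 37 + 180·0 = 37, valid modulo lcm(180, 14) = 1260: x ≡ 37 (mod 1260).
Verify: 37 mod 9 = 1, 37 mod 20 = 17, 37 mod 14 = 9.

x ≡ 37 (mod 1260).
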